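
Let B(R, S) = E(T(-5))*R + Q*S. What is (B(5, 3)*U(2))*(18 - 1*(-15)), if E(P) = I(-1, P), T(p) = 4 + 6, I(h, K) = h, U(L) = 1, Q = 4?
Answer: 231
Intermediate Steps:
T(p) = 10
E(P) = -1
B(R, S) = -R + 4*S
(B(5, 3)*U(2))*(18 - 1*(-15)) = ((-1*5 + 4*3)*1)*(18 - 1*(-15)) = ((-5 + 12)*1)*(18 + 15) = (7*1)*33 = 7*33 = 231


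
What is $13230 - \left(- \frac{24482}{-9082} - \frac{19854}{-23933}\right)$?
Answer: $\frac{1437450011323}{108679753} \approx 13226.0$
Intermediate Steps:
$13230 - \left(- \frac{24482}{-9082} - \frac{19854}{-23933}\right) = 13230 - \left(\left(-24482\right) \left(- \frac{1}{9082}\right) - - \frac{19854}{23933}\right) = 13230 - \left(\frac{12241}{4541} + \frac{19854}{23933}\right) = 13230 - \frac{383120867}{108679753} = \frac{1437450011323}{108679753}$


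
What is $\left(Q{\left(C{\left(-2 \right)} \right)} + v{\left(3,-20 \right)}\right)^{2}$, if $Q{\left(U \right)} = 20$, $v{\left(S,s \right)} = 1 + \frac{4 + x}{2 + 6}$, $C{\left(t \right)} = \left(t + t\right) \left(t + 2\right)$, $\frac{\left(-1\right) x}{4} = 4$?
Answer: $\frac{1521}{4} \approx 380.25$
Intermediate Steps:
$x = -16$ ($x = \left(-4\right) 4 = -16$)
$C{\left(t \right)} = 2 t \left(2 + t\right)$
$v{\left(S,s \right)} = - \frac{1}{2}$ ($v{\left(S,s \right)} = 1 + \frac{4 - 16}{2 + 6} = 1 - \frac{12}{8} = 1 - \frac{3}{2} = - \frac{1}{2}$)
$\left(Q{\left(C{\left(-2 \right)} \right)} + v{\left(3,-20 \right)}\right)^{2} = \left(20 - \frac{1}{2}\right)^{2} = \left(\frac{39}{2}\right)^{2} = \frac{1521}{4}$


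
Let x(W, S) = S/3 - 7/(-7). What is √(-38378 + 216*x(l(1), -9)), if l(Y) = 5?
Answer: I*√38810 ≈ 197.0*I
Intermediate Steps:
x(W, S) = 1 + S/3 (x(W, S) = S*(⅓) - 7*(-⅐) = S/3 + 1 = 1 + S/3)
√(-38378 + 216*x(l(1), -9)) = √(-38378 + 216*(1 + (⅓)*(-9))) = √(-38378 + 216*(1 - 3)) = √(-38378 + 216*(-2)) = √(-38378 - 432) = √(-38810) = I*√38810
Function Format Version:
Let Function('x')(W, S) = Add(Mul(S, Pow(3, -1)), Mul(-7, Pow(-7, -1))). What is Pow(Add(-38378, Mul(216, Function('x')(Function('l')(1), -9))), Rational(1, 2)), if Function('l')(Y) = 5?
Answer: Mul(I, Pow(38810, Rational(1, 2))) ≈ Mul(197.00, I)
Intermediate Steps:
Function('x')(W, S) = Add(1, Mul(Rational(1, 3), S)) (Function('x')(W, S) = Add(Mul(S, Rational(1, 3)), Mul(-7, Rational(-1, 7))) = Add(Mul(Rational(1, 3), S), 1) = Add(1, Mul(Rational(1, 3), S)))
Pow(Add(-38378, Mul(216, Function('x')(Function('l')(1), -9))), Rational(1, 2)) = Pow(Add(-38378, Mul(216, Add(1, Mul(Rational(1, 3), -9)))), Rational(1, 2)) = Pow(Add(-38378, Mul(216, Add(1, -3))), Rational(1, 2)) = Pow(Add(-38378, Mul(216, -2)), Rational(1, 2)) = Pow(Add(-38378, -432), Rational(1, 2)) = Pow(-38810, Rational(1, 2)) = Mul(I, Pow(38810, Rational(1, 2)))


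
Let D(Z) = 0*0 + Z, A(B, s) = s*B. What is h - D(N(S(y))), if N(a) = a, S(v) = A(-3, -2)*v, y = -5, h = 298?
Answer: 328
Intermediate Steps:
A(B, s) = B*s
S(v) = 6*v (S(v) = (-3*(-2))*v = 6*v)
D(Z) = Z (D(Z) = 0 + Z = Z)
h - D(N(S(y))) = 298 - 6*(-5) = 298 - 1*(-30) = 298 + 30 = 328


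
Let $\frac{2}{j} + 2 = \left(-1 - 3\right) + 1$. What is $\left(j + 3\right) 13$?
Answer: $\frac{169}{5} \approx 33.8$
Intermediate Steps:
$j = - \frac{2}{5}$ ($j = \frac{2}{-2 + \left(\left(-1 - 3\right) + 1\right)} = \frac{2}{-2 + \left(-4 + 1\right)} = \frac{2}{-2 - 3} = \frac{2}{-5} = 2 \left(- \frac{1}{5}\right) = - \frac{2}{5} \approx -0.4$)
$\left(j + 3\right) 13 = \left(- \frac{2}{5} + 3\right) 13 = \frac{13}{5} \cdot 13 = \frac{169}{5}$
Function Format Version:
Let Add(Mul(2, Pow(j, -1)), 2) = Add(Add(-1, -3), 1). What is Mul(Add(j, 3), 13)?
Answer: Rational(169, 5) ≈ 33.800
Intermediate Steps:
j = Rational(-2, 5) (j = Mul(2, Pow(Add(-2, Add(Add(-1, -3), 1)), -1)) = Mul(2, Pow(Add(-2, Add(-4, 1)), -1)) = Mul(2, Pow(Add(-2, -3), -1)) = Mul(2, Pow(-5, -1)) = Mul(2, Rational(-1, 5)) = Rational(-2, 5) ≈ -0.40000)
Mul(Add(j, 3), 13) = Mul(Add(Rational(-2, 5), 3), 13) = Mul(Rational(13, 5), 13) = Rational(169, 5)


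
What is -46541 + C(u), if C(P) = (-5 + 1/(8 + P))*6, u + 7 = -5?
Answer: -93145/2 ≈ -46573.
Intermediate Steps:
u = -12 (u = -7 - 5 = -12)
C(P) = -30 + 6/(8 + P)
-46541 + C(u) = -46541 + 6*(-39 - 5*(-12))/(8 - 12) = -46541 + 6*(-39 + 60)/(-4) = -46541 + 6*(-1/4)*21 = -46541 - 63/2 = -93145/2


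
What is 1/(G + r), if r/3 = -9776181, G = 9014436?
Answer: -1/20314107 ≈ -4.9227e-8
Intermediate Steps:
r = -29328543 (r = 3*(-9776181) = -29328543)
1/(G + r) = 1/(9014436 - 29328543) = 1/(-20314107) = -1/20314107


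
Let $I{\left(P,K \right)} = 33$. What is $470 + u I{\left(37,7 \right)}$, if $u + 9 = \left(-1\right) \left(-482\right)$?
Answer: $16079$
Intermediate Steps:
$u = 473$ ($u = -9 - -482 = -9 + 482 = 473$)
$470 + u I{\left(37,7 \right)} = 470 + 473 \cdot 33 = 470 + 15609 = 16079$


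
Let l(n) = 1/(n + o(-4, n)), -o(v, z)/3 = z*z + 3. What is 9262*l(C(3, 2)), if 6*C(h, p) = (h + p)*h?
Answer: -37048/101 ≈ -366.81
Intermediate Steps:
C(h, p) = h*(h + p)/6 (C(h, p) = ((h + p)*h)/6 = (h*(h + p))/6 = h*(h + p)/6)
o(v, z) = -9 - 3*z² (o(v, z) = -3*(z*z + 3) = -3*(z² + 3) = -3*(3 + z²) = -9 - 3*z²)
l(n) = 1/(-9 + n - 3*n²) (l(n) = 1/(n + (-9 - 3*n²)) = 1/(-9 + n - 3*n²))
9262*l(C(3, 2)) = 9262*(-1/(9 - 3*(3 + 2)/6 + 3*((⅙)*3*(3 + 2))²)) = 9262*(-1/(9 - 3*5/6 + 3*((⅙)*3*5)²)) = 9262*(-1/(9 - 1*5/2 + 3*(5/2)²)) = 9262*(-1/(9 - 5/2 + 3*(25/4))) = 9262*(-1/(9 - 5/2 + 75/4)) = 9262*(-1/101/4) = 9262*(-1*4/101) = 9262*(-4/101) = -37048/101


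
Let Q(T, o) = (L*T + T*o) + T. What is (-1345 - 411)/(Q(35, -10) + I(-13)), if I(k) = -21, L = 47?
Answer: -1756/1309 ≈ -1.3415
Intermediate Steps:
Q(T, o) = 48*T + T*o (Q(T, o) = (47*T + T*o) + T = 48*T + T*o)
(-1345 - 411)/(Q(35, -10) + I(-13)) = (-1345 - 411)/(35*(48 - 10) - 21) = -1756/(35*38 - 21) = -1756/(1330 - 21) = -1756/1309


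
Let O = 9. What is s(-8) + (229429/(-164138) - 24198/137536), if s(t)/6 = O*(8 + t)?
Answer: -8881639567/5643720992 ≈ -1.5737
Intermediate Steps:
s(t) = 432 + 54*t (s(t) = 6*(9*(8 + t)) = 6*(72 + 9*t) = 432 + 54*t)
s(-8) + (229429/(-164138) - 24198/137536) = (432 + 54*(-8)) + (229429/(-164138) - 24198/137536) = (432 - 432) + (229429*(-1/164138) - 24198*1/137536) = 0 + (-229429/164138 - 12099/68768) = 0 - 8881639567/5643720992 = -8881639567/5643720992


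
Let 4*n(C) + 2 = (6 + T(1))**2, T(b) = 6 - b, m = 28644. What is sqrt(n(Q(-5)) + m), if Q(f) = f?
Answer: sqrt(114695)/2 ≈ 169.33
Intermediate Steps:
n(C) = 119/4 (n(C) = -1/2 + (6 + (6 - 1*1))**2/4 = -1/2 + (6 + (6 - 1))**2/4 = -1/2 + (6 + 5)**2/4 = -1/2 + (1/4)*11**2 = -1/2 + (1/4)*121 = -1/2 + 121/4 = 119/4)
sqrt(n(Q(-5)) + m) = sqrt(119/4 + 28644) = sqrt(114695/4) = sqrt(114695)/2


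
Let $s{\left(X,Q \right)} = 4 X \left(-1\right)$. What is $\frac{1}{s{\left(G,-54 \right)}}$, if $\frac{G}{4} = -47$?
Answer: $\frac{1}{752} \approx 0.0013298$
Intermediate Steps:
$G = -188$ ($G = 4 \left(-47\right) = -188$)
$s{\left(X,Q \right)} = - 4 X$
$\frac{1}{s{\left(G,-54 \right)}} = \frac{1}{\left(-4\right) \left(-188\right)} = \frac{1}{752}$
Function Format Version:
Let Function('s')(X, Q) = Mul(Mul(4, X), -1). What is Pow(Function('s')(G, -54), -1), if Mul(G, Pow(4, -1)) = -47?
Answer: Rational(1, 752) ≈ 0.0013298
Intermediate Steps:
G = -188 (G = Mul(4, -47) = -188)
Function('s')(X, Q) = Mul(-4, X)
Pow(Function('s')(G, -54), -1) = Pow(Mul(-4, -188), -1) = Pow(752, -1) = Rational(1, 752)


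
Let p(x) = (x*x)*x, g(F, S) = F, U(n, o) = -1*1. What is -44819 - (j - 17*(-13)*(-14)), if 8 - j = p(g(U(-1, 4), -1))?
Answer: -41734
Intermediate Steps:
U(n, o) = -1
p(x) = x**3 (p(x) = x**2*x = x**3)
j = 9 (j = 8 - 1*(-1)**3 = 8 - 1*(-1) = 8 + 1 = 9)
-44819 - (j - 17*(-13)*(-14)) = -44819 - (9 - 17*(-13)*(-14)) = -44819 - (9 + 221*(-14)) = -44819 - (9 - 3094) = -44819 - 1*(-3085) = -44819 + 3085 = -41734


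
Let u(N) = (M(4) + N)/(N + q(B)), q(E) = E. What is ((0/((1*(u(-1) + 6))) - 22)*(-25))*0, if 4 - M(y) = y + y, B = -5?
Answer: 0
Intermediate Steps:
M(y) = 4 - 2*y (M(y) = 4 - (y + y) = 4 - 2*y)
u(N) = (-4 + N)/(-5 + N) (u(N) = ((4 - 2*4) + N)/(N - 5) = ((4 - 8) + N)/(-5 + N) = (-4 + N)/(-5 + N))
((0/((1*(u(-1) + 6))) - 22)*(-25))*0 = ((0/((1*((-4 - 1)/(-5 - 1) + 6))) - 22)*(-25))*0 = ((0/((1*(-5/(-6) + 6))) - 22)*(-25))*0 = ((0/((1*(-⅙*(-5) + 6))) - 22)*(-25))*0 = ((0/((1*(⅚ + 6))) - 22)*(-25))*0 = ((0/((1*(41/6))) - 22)*(-25))*0 = ((0/(41/6) - 22)*(-25))*0 = ((0*(6/41) - 22)*(-25))*0 = ((0 - 22)*(-25))*0 = -22*(-25)*0 = 550*0 = 0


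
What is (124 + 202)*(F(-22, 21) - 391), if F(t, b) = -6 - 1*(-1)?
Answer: -129096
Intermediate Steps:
F(t, b) = -5 (F(t, b) = -6 + 1 = -5)
(124 + 202)*(F(-22, 21) - 391) = (124 + 202)*(-5 - 391) = 326*(-396) = -129096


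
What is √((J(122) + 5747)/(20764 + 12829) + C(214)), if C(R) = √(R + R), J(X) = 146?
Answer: √(197963549 + 2256979298*√107)/33593 ≈ 4.5677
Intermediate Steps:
C(R) = √2*√R (C(R) = √(2*R) = √2*√R)
√((J(122) + 5747)/(20764 + 12829) + C(214)) = √((146 + 5747)/(20764 + 12829) + √2*√214) = √(5893/33593 + 2*√107)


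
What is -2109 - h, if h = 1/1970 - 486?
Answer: -3197311/1970 ≈ -1623.0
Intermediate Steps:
h = -957419/1970 (h = 1/1970 - 486 = -957419/1970 ≈ -486.00)
-2109 - h = -2109 - 1*(-957419/1970) = -2109 + 957419/1970 = -3197311/1970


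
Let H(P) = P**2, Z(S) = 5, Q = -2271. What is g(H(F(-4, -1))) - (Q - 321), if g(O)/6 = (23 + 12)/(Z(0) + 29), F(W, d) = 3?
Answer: 44169/17 ≈ 2598.2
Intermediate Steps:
g(O) = 105/17 (g(O) = 6*((23 + 12)/(5 + 29)) = 6*(35/34) = 105/17)
g(H(F(-4, -1))) - (Q - 321) = 105/17 - (-2271 - 321) = 105/17 - 1*(-2592) = 105/17 + 2592 = 44169/17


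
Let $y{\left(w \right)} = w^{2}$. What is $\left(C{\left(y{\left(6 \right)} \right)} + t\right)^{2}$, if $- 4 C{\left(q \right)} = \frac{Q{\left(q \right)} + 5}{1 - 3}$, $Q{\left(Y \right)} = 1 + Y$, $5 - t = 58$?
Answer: $\frac{36481}{16} \approx 2280.1$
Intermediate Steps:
$t = -53$ ($t = 5 - 58 = -53$)
$C{\left(q \right)} = \frac{3}{4} + \frac{q}{8}$ ($C{\left(q \right)} = - \frac{\left(\left(1 + q\right) + 5\right) \frac{1}{1 - 3}}{4} = - \frac{\left(6 + q\right) \frac{1}{-2}}{4} = - \frac{\left(6 + q\right) \left(- \frac{1}{2}\right)}{4} = - \frac{-3 - \frac{q}{2}}{4} = \frac{3}{4} + \frac{q}{8}$)
$\left(C{\left(y{\left(6 \right)} \right)} + t\right)^{2} = \left(\left(\frac{3}{4} + \frac{6^{2}}{8}\right) - 53\right)^{2} = \left(\left(\frac{3}{4} + \frac{1}{8} \cdot 36\right) - 53\right)^{2} = \left(\left(\frac{3}{4} + \frac{9}{2}\right) - 53\right)^{2} = \left(\frac{21}{4} - 53\right)^{2} = \left(- \frac{191}{4}\right)^{2} = \frac{36481}{16}$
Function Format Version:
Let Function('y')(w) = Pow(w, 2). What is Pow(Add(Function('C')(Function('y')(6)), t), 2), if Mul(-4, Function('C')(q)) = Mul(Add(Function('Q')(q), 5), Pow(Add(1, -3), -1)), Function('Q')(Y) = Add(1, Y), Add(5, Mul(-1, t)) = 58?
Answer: Rational(36481, 16) ≈ 2280.1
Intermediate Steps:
t = -53 (t = Add(5, Mul(-1, 58)) = Add(5, -58) = -53)
Function('C')(q) = Add(Rational(3, 4), Mul(Rational(1, 8), q)) (Function('C')(q) = Mul(Rational(-1, 4), Mul(Add(Add(1, q), 5), Pow(Add(1, -3), -1))) = Mul(Rational(-1, 4), Mul(Add(6, q), Pow(-2, -1))) = Mul(Rational(-1, 4), Mul(Add(6, q), Rational(-1, 2))) = Mul(Rational(-1, 4), Add(-3, Mul(Rational(-1, 2), q))) = Add(Rational(3, 4), Mul(Rational(1, 8), q)))
Pow(Add(Function('C')(Function('y')(6)), t), 2) = Pow(Add(Add(Rational(3, 4), Mul(Rational(1, 8), Pow(6, 2))), -53), 2) = Pow(Add(Add(Rational(3, 4), Mul(Rational(1, 8), 36)), -53), 2) = Pow(Add(Add(Rational(3, 4), Rational(9, 2)), -53), 2) = Pow(Add(Rational(21, 4), -53), 2) = Pow(Rational(-191, 4), 2) = Rational(36481, 16)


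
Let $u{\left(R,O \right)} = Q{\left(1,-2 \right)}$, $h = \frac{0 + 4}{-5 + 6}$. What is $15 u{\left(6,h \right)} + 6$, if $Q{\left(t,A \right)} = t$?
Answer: $21$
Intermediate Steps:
$h = 4$ ($h = \frac{4}{1} = 4 \cdot 1 = 4$)
$u{\left(R,O \right)} = 1$
$15 u{\left(6,h \right)} + 6 = 15 \cdot 1 + 6 = 15 + 6 = 21$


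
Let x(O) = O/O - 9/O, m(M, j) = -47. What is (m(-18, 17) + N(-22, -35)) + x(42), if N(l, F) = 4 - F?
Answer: -101/14 ≈ -7.2143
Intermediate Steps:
x(O) = 1 - 9/O
(m(-18, 17) + N(-22, -35)) + x(42) = (-47 + (4 - 1*(-35))) + (-9 + 42)/42 = (-47 + (4 + 35)) + (1/42)*33 = (-47 + 39) + 11/14 = -8 + 11/14 = -101/14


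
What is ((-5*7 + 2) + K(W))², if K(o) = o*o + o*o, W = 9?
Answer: 16641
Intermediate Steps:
K(o) = 2*o² (K(o) = o² + o² = 2*o²)
((-5*7 + 2) + K(W))² = ((-5*7 + 2) + 2*9²)² = ((-35 + 2) + 2*81)² = (-33 + 162)² = 129² = 16641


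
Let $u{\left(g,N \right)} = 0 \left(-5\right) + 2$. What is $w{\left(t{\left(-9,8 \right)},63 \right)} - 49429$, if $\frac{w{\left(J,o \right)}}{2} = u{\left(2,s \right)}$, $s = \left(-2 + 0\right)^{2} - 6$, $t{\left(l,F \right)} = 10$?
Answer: $-49425$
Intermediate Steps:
$s = -2$ ($s = \left(-2\right)^{2} - 6 = 4 - 6 = -2$)
$u{\left(g,N \right)} = 2$ ($u{\left(g,N \right)} = 0 + 2 = 2$)
$w{\left(J,o \right)} = 4$ ($w{\left(J,o \right)} = 2 \cdot 2 = 4$)
$w{\left(t{\left(-9,8 \right)},63 \right)} - 49429 = 4 - 49429 = -49425$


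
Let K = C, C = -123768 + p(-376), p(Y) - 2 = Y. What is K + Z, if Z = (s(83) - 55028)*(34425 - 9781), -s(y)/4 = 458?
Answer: -1401381982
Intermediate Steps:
p(Y) = 2 + Y
s(y) = -1832 (s(y) = -4*458 = -1832)
Z = -1401257840 (Z = (-1832 - 55028)*(34425 - 9781) = -56860*24644 = -1401257840)
C = -124142 (C = -123768 + (2 - 376) = -123768 - 374 = -124142)
K = -124142
K + Z = -124142 - 1401257840 = -1401381982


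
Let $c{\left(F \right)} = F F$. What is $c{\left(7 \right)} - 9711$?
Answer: $-9662$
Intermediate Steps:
$c{\left(F \right)} = F^{2}$
$c{\left(7 \right)} - 9711 = 7^{2} - 9711 = 49 - 9711 = -9662$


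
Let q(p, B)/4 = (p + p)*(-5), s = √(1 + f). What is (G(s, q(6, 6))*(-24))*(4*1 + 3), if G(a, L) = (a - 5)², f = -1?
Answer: -4200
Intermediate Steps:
s = 0 (s = √(1 - 1) = √0 = 0)
q(p, B) = -40*p (q(p, B) = 4*((p + p)*(-5)) = 4*((2*p)*(-5)) = 4*(-10*p) = -40*p)
G(a, L) = (-5 + a)²
(G(s, q(6, 6))*(-24))*(4*1 + 3) = ((-5 + 0)²*(-24))*(4*1 + 3) = ((-5)²*(-24))*(4 + 3) = (25*(-24))*7 = -600*7 = -4200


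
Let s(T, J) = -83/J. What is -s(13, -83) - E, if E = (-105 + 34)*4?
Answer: 283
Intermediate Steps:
E = -284 (E = -71*4 = -284)
-s(13, -83) - E = -(-83)/(-83) - 1*(-284) = -(-83)*(-1)/83 + 284 = -1*1 + 284 = -1 + 284 = 283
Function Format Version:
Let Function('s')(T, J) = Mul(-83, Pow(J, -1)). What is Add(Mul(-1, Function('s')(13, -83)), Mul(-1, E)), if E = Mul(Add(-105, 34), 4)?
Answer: 283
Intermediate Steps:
E = -284 (E = Mul(-71, 4) = -284)
Add(Mul(-1, Function('s')(13, -83)), Mul(-1, E)) = Add(Mul(-1, Mul(-83, Pow(-83, -1))), Mul(-1, -284)) = Add(Mul(-1, Mul(-83, Rational(-1, 83))), 284) = Add(Mul(-1, 1), 284) = Add(-1, 284) = 283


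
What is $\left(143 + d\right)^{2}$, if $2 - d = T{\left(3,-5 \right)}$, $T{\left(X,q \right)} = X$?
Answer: $20164$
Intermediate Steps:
$d = -1$ ($d = 2 - 3 = -1$)
$\left(143 + d\right)^{2} = \left(143 - 1\right)^{2} = 142^{2} = 20164$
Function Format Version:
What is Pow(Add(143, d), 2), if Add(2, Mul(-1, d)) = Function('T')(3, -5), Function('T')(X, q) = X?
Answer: 20164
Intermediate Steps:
d = -1 (d = Add(2, Mul(-1, 3)) = Add(2, -3) = -1)
Pow(Add(143, d), 2) = Pow(Add(143, -1), 2) = Pow(142, 2) = 20164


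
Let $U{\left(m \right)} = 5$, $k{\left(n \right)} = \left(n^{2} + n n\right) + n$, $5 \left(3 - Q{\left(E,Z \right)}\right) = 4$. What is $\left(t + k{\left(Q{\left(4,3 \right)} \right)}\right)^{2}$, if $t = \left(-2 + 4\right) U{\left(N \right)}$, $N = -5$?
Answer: $\frac{299209}{625} \approx 478.73$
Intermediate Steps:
$Q{\left(E,Z \right)} = \frac{11}{5}$ ($Q{\left(E,Z \right)} = 3 - \frac{4}{5} = \frac{11}{5}$)
$k{\left(n \right)} = n + 2 n^{2}$ ($k{\left(n \right)} = \left(n^{2} + n^{2}\right) + n = 2 n^{2} + n = n + 2 n^{2}$)
$t = 10$ ($t = \left(-2 + 4\right) 5 = 2 \cdot 5 = 10$)
$\left(t + k{\left(Q{\left(4,3 \right)} \right)}\right)^{2} = \left(10 + \frac{11 \left(1 + 2 \cdot \frac{11}{5}\right)}{5}\right)^{2} = \left(10 + \frac{11 \left(1 + \frac{22}{5}\right)}{5}\right)^{2} = \left(10 + \frac{11}{5} \cdot \frac{27}{5}\right)^{2} = \left(10 + \frac{297}{25}\right)^{2} = \left(\frac{547}{25}\right)^{2} = \frac{299209}{625}$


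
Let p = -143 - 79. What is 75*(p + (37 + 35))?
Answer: -11250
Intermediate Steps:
p = -222
75*(p + (37 + 35)) = 75*(-222 + (37 + 35)) = 75*(-222 + 72) = 75*(-150) = -11250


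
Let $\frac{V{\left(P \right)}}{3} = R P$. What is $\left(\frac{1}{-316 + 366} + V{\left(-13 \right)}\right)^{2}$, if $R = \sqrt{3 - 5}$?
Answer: $\frac{\left(1 - 1950 i \sqrt{2}\right)^{2}}{2500} \approx -3042.0 - 2.2062 i$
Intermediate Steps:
$R = i \sqrt{2}$ ($R = \sqrt{-2} = i \sqrt{2} \approx 1.4142 i$)
$V{\left(P \right)} = 3 i P \sqrt{2}$ ($V{\left(P \right)} = 3 i \sqrt{2} P = 3 i P \sqrt{2}$)
$\left(\frac{1}{-316 + 366} + V{\left(-13 \right)}\right)^{2} = \left(\frac{1}{-316 + 366} + 3 i \left(-13\right) \sqrt{2}\right)^{2} = \left(\frac{1}{50} - 39 i \sqrt{2}\right)^{2}$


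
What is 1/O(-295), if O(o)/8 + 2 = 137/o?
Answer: -295/5816 ≈ -0.050722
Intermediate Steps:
O(o) = -16 + 1096/o (O(o) = -16 + 8*(137/o) = -16 + 1096/o)
1/O(-295) = 1/(-16 + 1096/(-295)) = 1/(-16 + 1096*(-1/295)) = 1/(-16 - 1096/295) = 1/(-5816/295) = -295/5816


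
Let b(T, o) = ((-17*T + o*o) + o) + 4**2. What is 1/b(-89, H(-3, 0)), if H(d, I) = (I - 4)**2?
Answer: 1/1801 ≈ 0.00055525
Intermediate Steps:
H(d, I) = (-4 + I)**2
b(T, o) = 16 + o + o**2 - 17*T (b(T, o) = ((-17*T + o**2) + o) + 16 = ((o**2 - 17*T) + o) + 16 = (o + o**2 - 17*T) + 16 = 16 + o + o**2 - 17*T)
1/b(-89, H(-3, 0)) = 1/(16 + (-4 + 0)**2 + ((-4 + 0)**2)**2 - 17*(-89)) = 1/(16 + (-4)**2 + ((-4)**2)**2 + 1513) = 1/(16 + 16 + 16**2 + 1513) = 1/(16 + 16 + 256 + 1513) = 1/1801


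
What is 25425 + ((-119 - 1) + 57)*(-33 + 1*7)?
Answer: 27063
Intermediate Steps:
25425 + ((-119 - 1) + 57)*(-33 + 1*7) = 25425 + (-120 + 57)*(-33 + 7) = 25425 - 63*(-26) = 25425 + 1638 = 27063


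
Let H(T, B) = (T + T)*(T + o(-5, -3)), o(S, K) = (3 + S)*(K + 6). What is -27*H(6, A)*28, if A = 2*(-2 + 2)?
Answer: 0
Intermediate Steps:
o(S, K) = (3 + S)*(6 + K)
A = 0 (A = 2*0 = 0)
H(T, B) = 2*T*(-6 + T) (H(T, B) = (T + T)*(T + (18 + 3*(-3) + 6*(-5) - 3*(-5))) = (2*T)*(T + (18 - 9 - 30 + 15)) = (2*T)*(T - 6) = (2*T)*(-6 + T) = 2*T*(-6 + T))
-27*H(6, A)*28 = -54*6*(-6 + 6)*28 = -54*6*0*28 = -27*0*28 = 0*28 = 0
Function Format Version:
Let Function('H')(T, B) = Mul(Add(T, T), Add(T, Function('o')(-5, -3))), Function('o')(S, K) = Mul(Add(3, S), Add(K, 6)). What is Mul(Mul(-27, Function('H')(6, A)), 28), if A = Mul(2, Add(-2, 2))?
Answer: 0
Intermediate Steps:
Function('o')(S, K) = Mul(Add(3, S), Add(6, K))
A = 0 (A = Mul(2, 0) = 0)
Function('H')(T, B) = Mul(2, T, Add(-6, T)) (Function('H')(T, B) = Mul(Add(T, T), Add(T, Add(18, Mul(3, -3), Mul(6, -5), Mul(-3, -5)))) = Mul(Mul(2, T), Add(T, Add(18, -9, -30, 15))) = Mul(Mul(2, T), Add(T, -6)) = Mul(Mul(2, T), Add(-6, T)) = Mul(2, T, Add(-6, T)))
Mul(Mul(-27, Function('H')(6, A)), 28) = Mul(Mul(-27, Mul(2, 6, Add(-6, 6))), 28) = Mul(Mul(-27, Mul(2, 6, 0)), 28) = Mul(Mul(-27, 0), 28) = Mul(0, 28) = 0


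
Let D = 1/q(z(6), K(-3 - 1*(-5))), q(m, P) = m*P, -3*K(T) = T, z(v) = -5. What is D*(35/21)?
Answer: 1/2 ≈ 0.50000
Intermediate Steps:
K(T) = -T/3
q(m, P) = P*m
D = 3/10 (D = 1/(-(-3 - 1*(-5))/3*(-5)) = 1/(-(-3 + 5)/3*(-5)) = 1/(-1/3*2*(-5)) = 1/(-2/3*(-5)) = 1/(10/3) = 3/10 ≈ 0.30000)
D*(35/21) = 3*(35/21)/10 = 3*(35*(1/21))/10 = (3/10)*(5/3) = 1/2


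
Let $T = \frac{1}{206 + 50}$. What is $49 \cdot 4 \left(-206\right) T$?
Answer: $- \frac{5047}{32} \approx -157.72$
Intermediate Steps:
$T = \frac{1}{256} \approx 0.0039063$
$49 \cdot 4 \left(-206\right) T = 49 \cdot 4 \left(-206\right) \frac{1}{256} = 196 \left(-206\right) \frac{1}{256} = \left(-40376\right) \frac{1}{256} = - \frac{5047}{32}$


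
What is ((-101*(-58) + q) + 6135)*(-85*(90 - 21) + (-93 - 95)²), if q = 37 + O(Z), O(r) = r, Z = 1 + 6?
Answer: 354838723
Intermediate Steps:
Z = 7
q = 44 (q = 37 + 7 = 44)
((-101*(-58) + q) + 6135)*(-85*(90 - 21) + (-93 - 95)²) = ((-101*(-58) + 44) + 6135)*(-85*(90 - 21) + (-93 - 95)²) = ((5858 + 44) + 6135)*(-85*69 + (-188)²) = (5902 + 6135)*(-5865 + 35344) = 12037*29479 = 354838723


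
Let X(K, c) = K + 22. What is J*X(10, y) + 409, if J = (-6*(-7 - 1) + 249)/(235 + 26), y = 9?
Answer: 12917/29 ≈ 445.41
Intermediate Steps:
X(K, c) = 22 + K
J = 33/29 (J = (-6*(-8) + 249)/261 = (48 + 249)*(1/261) = 297*(1/261) = 33/29 ≈ 1.1379)
J*X(10, y) + 409 = 33*(22 + 10)/29 + 409 = (33/29)*32 + 409 = 1056/29 + 409 = 12917/29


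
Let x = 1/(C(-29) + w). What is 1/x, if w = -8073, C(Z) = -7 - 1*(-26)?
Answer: -8054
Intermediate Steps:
C(Z) = 19 (C(Z) = -7 + 26 = 19)
x = -1/8054 (x = 1/(19 - 8073) = 1/(-8054) = -1/8054 ≈ -0.00012416)
1/x = 1/(-1/8054) = -8054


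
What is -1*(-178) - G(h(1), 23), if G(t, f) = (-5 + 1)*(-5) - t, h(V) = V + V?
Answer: 160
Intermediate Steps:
h(V) = 2*V
G(t, f) = 20 - t (G(t, f) = -4*(-5) - t = 20 - t)
-1*(-178) - G(h(1), 23) = -1*(-178) - (20 - 2) = 178 - (20 - 1*2) = 178 - (20 - 2) = 178 - 1*18 = 178 - 18 = 160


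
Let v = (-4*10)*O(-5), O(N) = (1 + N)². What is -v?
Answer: 640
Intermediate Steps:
v = -640 (v = (-4*10)*(1 - 5)² = -40*(-4)² = -40*16 = -640)
-v = -1*(-640) = 640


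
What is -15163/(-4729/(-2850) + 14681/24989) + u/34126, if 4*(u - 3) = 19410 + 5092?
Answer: -73702581101340833/10921263993412 ≈ -6748.5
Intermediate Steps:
u = 12257/2 (u = 3 + (19410 + 5092)/4 = 3 + (¼)*24502 = 3 + 12251/2 = 12257/2 ≈ 6128.5)
-15163/(-4729/(-2850) + 14681/24989) + u/34126 = -15163/(-4729/(-2850) + 14681/24989) + (12257/2)/34126 = -15163/(-4729*(-1/2850) + 14681*(1/24989)) + (12257/2)*(1/34126) = -15163/(4729/2850 + 14681/24989) + 12257/68252 = -15163/160013831/71218650 + 12257/68252 = -15163*71218650/160013831 + 12257/68252 = -1079888389950/160013831 + 12257/68252 = -73702581101340833/10921263993412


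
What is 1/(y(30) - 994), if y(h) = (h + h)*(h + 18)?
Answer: 1/1886 ≈ 0.00053022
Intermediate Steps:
y(h) = 2*h*(18 + h) (y(h) = (2*h)*(18 + h) = 2*h*(18 + h))
1/(y(30) - 994) = 1/(2*30*(18 + 30) - 994) = 1/(2*30*48 - 994) = 1/(2880 - 994) = 1/1886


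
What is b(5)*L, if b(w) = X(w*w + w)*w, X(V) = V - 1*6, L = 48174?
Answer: 5780880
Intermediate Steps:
X(V) = -6 + V (X(V) = V - 6 = -6 + V)
b(w) = w*(-6 + w + w²) (b(w) = (-6 + (w*w + w))*w = (-6 + (w² + w))*w = (-6 + (w + w²))*w = (-6 + w + w²)*w = w*(-6 + w + w²))
b(5)*L = (5*(-6 + 5*(1 + 5)))*48174 = (5*(-6 + 5*6))*48174 = (5*(-6 + 30))*48174 = (5*24)*48174 = 120*48174 = 5780880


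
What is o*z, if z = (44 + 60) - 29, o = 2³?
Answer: 600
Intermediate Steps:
o = 8
z = 75 (z = 104 - 29 = 75)
o*z = 8*75 = 600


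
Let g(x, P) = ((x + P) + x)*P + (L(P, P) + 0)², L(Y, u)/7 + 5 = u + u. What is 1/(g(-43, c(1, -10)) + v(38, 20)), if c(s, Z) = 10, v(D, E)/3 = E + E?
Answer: 1/10385 ≈ 9.6293e-5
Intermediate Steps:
v(D, E) = 6*E (v(D, E) = 3*(E + E) = 3*(2*E) = 6*E)
L(Y, u) = -35 + 14*u (L(Y, u) = -35 + 7*(u + u) = -35 + 7*(2*u) = -35 + 14*u)
g(x, P) = (-35 + 14*P)² + P*(P + 2*x) (g(x, P) = ((x + P) + x)*P + ((-35 + 14*P) + 0)² = ((P + x) + x)*P + (-35 + 14*P)² = (P + 2*x)*P + (-35 + 14*P)² = P*(P + 2*x) + (-35 + 14*P)² = (-35 + 14*P)² + P*(P + 2*x))
1/(g(-43, c(1, -10)) + v(38, 20)) = 1/((1225 - 980*10 + 197*10² + 2*10*(-43)) + 6*20) = 1/((1225 - 9800 + 197*100 - 860) + 120) = 1/((1225 - 9800 + 19700 - 860) + 120) = 1/(10265 + 120) = 1/10385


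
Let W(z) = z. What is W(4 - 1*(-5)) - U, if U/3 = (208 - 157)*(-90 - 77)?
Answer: 25560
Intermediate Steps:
U = -25551 (U = 3*((208 - 157)*(-90 - 77)) = 3*(51*(-167)) = 3*(-8517) = -25551)
W(4 - 1*(-5)) - U = (4 - 1*(-5)) - 1*(-25551) = (4 + 5) + 25551 = 9 + 25551 = 25560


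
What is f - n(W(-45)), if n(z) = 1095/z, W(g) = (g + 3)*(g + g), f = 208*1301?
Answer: 68193143/252 ≈ 2.7061e+5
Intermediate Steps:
f = 270608
W(g) = 2*g*(3 + g) (W(g) = (3 + g)*(2*g) = 2*g*(3 + g))
f - n(W(-45)) = 270608 - 1095/(2*(-45)*(3 - 45)) = 270608 - 1095/(2*(-45)*(-42)) = 270608 - 1095/3780 = 270608 - 1*73/252 = 270608 - 73/252 = 68193143/252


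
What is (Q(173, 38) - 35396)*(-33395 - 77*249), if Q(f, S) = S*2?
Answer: 1856701760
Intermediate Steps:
Q(f, S) = 2*S
(Q(173, 38) - 35396)*(-33395 - 77*249) = (2*38 - 35396)*(-33395 - 77*249) = (76 - 35396)*(-33395 - 19173) = -35320*(-52568) = 1856701760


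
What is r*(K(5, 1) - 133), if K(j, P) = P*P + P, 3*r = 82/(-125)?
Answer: 10742/375 ≈ 28.645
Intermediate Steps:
r = -82/375 (r = (82/(-125))/3 = (82*(-1/125))/3 = (⅓)*(-82/125) = -82/375 ≈ -0.21867)
K(j, P) = P + P² (K(j, P) = P² + P = P + P²)
r*(K(5, 1) - 133) = -82*(1*(1 + 1) - 133)/375 = -82*(1*2 - 133)/375 = -82*(2 - 133)/375 = -82/375*(-131) = 10742/375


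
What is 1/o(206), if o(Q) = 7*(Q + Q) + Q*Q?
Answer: 1/45320 ≈ 2.2065e-5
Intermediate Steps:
o(Q) = Q**2 + 14*Q (o(Q) = 7*(2*Q) + Q**2 = 14*Q + Q**2 = Q**2 + 14*Q)
1/o(206) = 1/(206*(14 + 206)) = 1/(206*220) = 1/45320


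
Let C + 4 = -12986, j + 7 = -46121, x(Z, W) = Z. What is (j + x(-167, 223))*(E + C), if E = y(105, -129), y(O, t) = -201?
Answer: 610677345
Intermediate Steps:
j = -46128 (j = -7 - 46121 = -46128)
E = -201
C = -12990 (C = -4 - 12986 = -12990)
(j + x(-167, 223))*(E + C) = (-46128 - 167)*(-201 - 12990) = -46295*(-13191) = 610677345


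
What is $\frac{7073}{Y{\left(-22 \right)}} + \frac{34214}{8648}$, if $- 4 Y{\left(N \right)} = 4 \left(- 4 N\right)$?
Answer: $- \frac{660869}{8648} \approx -76.419$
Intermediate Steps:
$Y{\left(N \right)} = 4 N$ ($Y{\left(N \right)} = - \frac{4 \left(- 4 N\right)}{4} = - \frac{\left(-16\right) N}{4} = 4 N$)
$\frac{7073}{Y{\left(-22 \right)}} + \frac{34214}{8648} = \frac{7073}{4 \left(-22\right)} + \frac{34214}{8648} = \frac{7073}{-88} + 34214 \cdot \frac{1}{8648} = 7073 \left(- \frac{1}{88}\right) + \frac{17107}{4324} = - \frac{643}{8} + \frac{17107}{4324} = - \frac{660869}{8648}$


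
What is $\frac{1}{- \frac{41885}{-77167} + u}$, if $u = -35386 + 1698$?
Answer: $- \frac{77167}{2599560011} \approx -2.9685 \cdot 10^{-5}$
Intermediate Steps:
$u = -33688$
$\frac{1}{- \frac{41885}{-77167} + u} = \frac{1}{- \frac{41885}{-77167} - 33688} = \frac{1}{\left(-41885\right) \left(- \frac{1}{77167}\right) - 33688} = \frac{1}{\frac{41885}{77167} - 33688} = \frac{1}{- \frac{2599560011}{77167}} = - \frac{77167}{2599560011}$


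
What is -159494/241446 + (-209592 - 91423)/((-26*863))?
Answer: 2657697743/208367898 ≈ 12.755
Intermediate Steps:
-159494/241446 + (-209592 - 91423)/((-26*863)) = -159494*1/241446 - 301015/(-22438) = -79747/120723 - 301015*(-1/22438) = -79747/120723 + 23155/1726 = 2657697743/208367898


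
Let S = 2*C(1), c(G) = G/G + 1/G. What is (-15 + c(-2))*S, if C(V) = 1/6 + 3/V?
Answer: -551/6 ≈ -91.833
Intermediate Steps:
C(V) = 1/6 + 3/V (C(V) = 1*(1/6) + 3/V = 1/6 + 3/V)
c(G) = 1 + 1/G
S = 19/3 (S = 2*((1/6)*(18 + 1)/1) = 2*((1/6)*1*19) = 2*(19/6) = 19/3 ≈ 6.3333)
(-15 + c(-2))*S = (-15 + (1 - 2)/(-2))*(19/3) = (-15 - 1/2*(-1))*(19/3) = (-15 + 1/2)*(19/3) = -29/2*19/3 = -551/6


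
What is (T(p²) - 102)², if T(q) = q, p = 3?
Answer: 8649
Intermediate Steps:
(T(p²) - 102)² = (3² - 102)² = (9 - 102)² = (-93)² = 8649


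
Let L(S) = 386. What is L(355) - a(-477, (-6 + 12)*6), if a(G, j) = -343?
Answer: 729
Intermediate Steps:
L(355) - a(-477, (-6 + 12)*6) = 386 - 1*(-343) = 386 + 343 = 729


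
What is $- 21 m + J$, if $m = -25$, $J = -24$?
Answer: $501$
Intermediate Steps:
$- 21 m + J = \left(-21\right) \left(-25\right) - 24 = 525 - 24 = 501$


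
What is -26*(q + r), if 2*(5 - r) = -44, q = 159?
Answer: -4836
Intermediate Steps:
r = 27 (r = 5 - ½*(-44) = 5 + 22 = 27)
-26*(q + r) = -26*(159 + 27) = -26*186 = -4836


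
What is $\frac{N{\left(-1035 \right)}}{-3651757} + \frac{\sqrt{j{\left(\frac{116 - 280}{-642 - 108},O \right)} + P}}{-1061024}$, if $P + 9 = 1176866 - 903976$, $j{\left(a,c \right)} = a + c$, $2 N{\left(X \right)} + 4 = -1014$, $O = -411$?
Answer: $\frac{509}{3651757} - \frac{\sqrt{383161245}}{39788400} \approx -0.00035258$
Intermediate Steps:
$N{\left(X \right)} = -509$ ($N{\left(X \right)} = -2 + \frac{1}{2} \left(-1014\right) = -2 - 507 = -509$)
$P = 272881$ ($P = -9 + \left(1176866 - 903976\right) = -9 + 272890 = 272881$)
$\frac{N{\left(-1035 \right)}}{-3651757} + \frac{\sqrt{j{\left(\frac{116 - 280}{-642 - 108},O \right)} + P}}{-1061024} = - \frac{509}{-3651757} + \frac{\sqrt{\left(\frac{116 - 280}{-642 - 108} - 411\right) + 272881}}{-1061024} = \left(-509\right) \left(- \frac{1}{3651757}\right) + \sqrt{\left(- \frac{164}{-750} - 411\right) + 272881} \left(- \frac{1}{1061024}\right) = \frac{509}{3651757} + \sqrt{\left(\left(-164\right) \left(- \frac{1}{750}\right) - 411\right) + 272881} \left(- \frac{1}{1061024}\right) = \frac{509}{3651757} + \sqrt{\left(\frac{82}{375} - 411\right) + 272881} \left(- \frac{1}{1061024}\right) = \frac{509}{3651757} + \sqrt{- \frac{154043}{375} + 272881} \left(- \frac{1}{1061024}\right) = \frac{509}{3651757} + \sqrt{\frac{102176332}{375}} \left(- \frac{1}{1061024}\right) = \frac{509}{3651757} + \frac{2 \sqrt{383161245}}{75} \left(- \frac{1}{1061024}\right) = \frac{509}{3651757} - \frac{\sqrt{383161245}}{39788400}$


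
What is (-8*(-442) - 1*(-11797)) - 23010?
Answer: -7677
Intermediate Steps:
(-8*(-442) - 1*(-11797)) - 23010 = (3536 + 11797) - 23010 = 15333 - 23010 = -7677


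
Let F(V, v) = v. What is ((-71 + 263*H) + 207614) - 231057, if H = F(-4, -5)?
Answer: -24829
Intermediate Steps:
H = -5
((-71 + 263*H) + 207614) - 231057 = ((-71 + 263*(-5)) + 207614) - 231057 = ((-71 - 1315) + 207614) - 231057 = (-1386 + 207614) - 231057 = 206228 - 231057 = -24829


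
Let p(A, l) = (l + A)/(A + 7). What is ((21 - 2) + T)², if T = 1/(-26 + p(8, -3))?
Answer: 2131600/5929 ≈ 359.52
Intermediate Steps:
p(A, l) = (A + l)/(7 + A)
T = -3/77 (T = 1/(-26 + (8 - 3)/(7 + 8)) = 1/(-26 + 5/15) = 1/(-26 + (1/15)*5) = 1/(-26 + ⅓) = 1/(-77/3) = -3/77 ≈ -0.038961)
((21 - 2) + T)² = ((21 - 2) - 3/77)² = (19 - 3/77)² = (1460/77)² = 2131600/5929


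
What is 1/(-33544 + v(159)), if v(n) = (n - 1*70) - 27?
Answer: -1/33482 ≈ -2.9867e-5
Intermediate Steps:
v(n) = -97 + n (v(n) = (n - 70) - 27 = (-70 + n) - 27 = -97 + n)
1/(-33544 + v(159)) = 1/(-33544 + (-97 + 159)) = 1/(-33544 + 62) = 1/(-33482) = -1/33482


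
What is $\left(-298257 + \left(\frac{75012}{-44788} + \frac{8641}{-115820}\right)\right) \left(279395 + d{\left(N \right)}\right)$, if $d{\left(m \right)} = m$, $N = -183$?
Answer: $- \frac{26999300934162796151}{324209135} \approx -8.3277 \cdot 10^{10}$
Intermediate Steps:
$\left(-298257 + \left(\frac{75012}{-44788} + \frac{8641}{-115820}\right)\right) \left(279395 + d{\left(N \right)}\right) = \left(-298257 + \left(\frac{75012}{-44788} + \frac{8641}{-115820}\right)\right) \left(279395 - 183\right) = \left(-298257 + \left(75012 \left(- \frac{1}{44788}\right) + 8641 \left(- \frac{1}{115820}\right)\right)\right) 279212 = \left(-298257 - \frac{2268725737}{1296836540}\right) 279212 = \left(- \frac{386792844636517}{1296836540}\right) 279212 = - \frac{26999300934162796151}{324209135}$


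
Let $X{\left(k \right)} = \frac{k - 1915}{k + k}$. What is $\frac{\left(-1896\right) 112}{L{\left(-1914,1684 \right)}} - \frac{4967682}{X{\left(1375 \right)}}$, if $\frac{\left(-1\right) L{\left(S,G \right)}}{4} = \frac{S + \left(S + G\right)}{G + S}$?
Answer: $\frac{15258357605}{603} \approx 2.5304 \cdot 10^{7}$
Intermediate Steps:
$L{\left(S,G \right)} = - \frac{4 \left(G + 2 S\right)}{G + S}$ ($L{\left(S,G \right)} = - 4 \frac{S + \left(S + G\right)}{G + S} = - 4 \frac{S + \left(G + S\right)}{G + S} = - 4 \frac{G + 2 S}{G + S} = - \frac{4 \left(G + 2 S\right)}{G + S}$)
$X{\left(k \right)} = \frac{-1915 + k}{2 k}$
$\frac{\left(-1896\right) 112}{L{\left(-1914,1684 \right)}} - \frac{4967682}{X{\left(1375 \right)}} = \frac{\left(-1896\right) 112}{4 \frac{1}{1684 - 1914} \left(\left(-1\right) 1684 - -3828\right)} - \frac{4967682}{\frac{1}{2} \cdot \frac{1}{1375} \left(-1915 + 1375\right)} = - \frac{212352}{4 \frac{1}{-230} \left(-1684 + 3828\right)} - \frac{4967682}{\frac{1}{2} \cdot \frac{1}{1375} \left(-540\right)} = - \frac{212352}{4 \left(- \frac{1}{230}\right) 2144} - \frac{4967682}{- \frac{54}{275}} = - \frac{212352}{- \frac{4288}{115}} - - \frac{227685425}{9} = \left(-212352\right) \left(- \frac{115}{4288}\right) + \frac{227685425}{9} = \frac{381570}{67} + \frac{227685425}{9} = \frac{15258357605}{603}$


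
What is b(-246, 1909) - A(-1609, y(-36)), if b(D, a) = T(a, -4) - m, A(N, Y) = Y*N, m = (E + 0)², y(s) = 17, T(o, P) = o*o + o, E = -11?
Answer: 3673422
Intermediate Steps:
T(o, P) = o + o² (T(o, P) = o² + o = o + o²)
m = 121 (m = (-11 + 0)² = (-11)² = 121)
A(N, Y) = N*Y
b(D, a) = -121 + a*(1 + a) (b(D, a) = a*(1 + a) - 1*121 = a*(1 + a) - 121 = -121 + a*(1 + a))
b(-246, 1909) - A(-1609, y(-36)) = (-121 + 1909*(1 + 1909)) - (-1609)*17 = (-121 + 1909*1910) - 1*(-27353) = (-121 + 3646190) + 27353 = 3646069 + 27353 = 3673422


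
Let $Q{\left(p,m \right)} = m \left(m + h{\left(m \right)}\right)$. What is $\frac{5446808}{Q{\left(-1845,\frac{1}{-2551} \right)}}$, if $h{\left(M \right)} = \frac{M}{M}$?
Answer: $- \frac{17722826593804}{1275} \approx -1.39 \cdot 10^{10}$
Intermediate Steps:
$h{\left(M \right)} = 1$
$Q{\left(p,m \right)} = m \left(1 + m\right)$ ($Q{\left(p,m \right)} = m \left(m + 1\right) = m \left(1 + m\right)$)
$\frac{5446808}{Q{\left(-1845,\frac{1}{-2551} \right)}} = \frac{5446808}{\frac{1}{-2551} \left(1 + \frac{1}{-2551}\right)} = \frac{5446808}{\left(- \frac{1}{2551}\right) \left(1 - \frac{1}{2551}\right)} = \frac{5446808}{\left(- \frac{1}{2551}\right) \frac{2550}{2551}} = \frac{5446808}{- \frac{2550}{6507601}} = 5446808 \left(- \frac{6507601}{2550}\right) = - \frac{17722826593804}{1275}$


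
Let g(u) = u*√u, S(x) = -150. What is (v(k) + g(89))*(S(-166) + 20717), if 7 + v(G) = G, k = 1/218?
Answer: -31364675/218 + 1830463*√89 ≈ 1.7125e+7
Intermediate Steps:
k = 1/218 ≈ 0.0045872
v(G) = -7 + G
g(u) = u^(3/2)
(v(k) + g(89))*(S(-166) + 20717) = ((-7 + 1/218) + 89^(3/2))*(-150 + 20717) = (-1525/218 + 89*√89)*20567 = -31364675/218 + 1830463*√89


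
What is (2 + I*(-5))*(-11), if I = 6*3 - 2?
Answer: 858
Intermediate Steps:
I = 16 (I = 18 - 2 = 16)
(2 + I*(-5))*(-11) = (2 + 16*(-5))*(-11) = (2 - 80)*(-11) = -78*(-11) = 858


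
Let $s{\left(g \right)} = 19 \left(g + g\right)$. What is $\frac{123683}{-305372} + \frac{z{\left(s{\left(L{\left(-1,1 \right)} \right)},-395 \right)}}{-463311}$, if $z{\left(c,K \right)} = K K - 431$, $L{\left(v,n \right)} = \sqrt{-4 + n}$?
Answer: $- \frac{104817745381}{141482206692} \approx -0.74085$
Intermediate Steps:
$s{\left(g \right)} = 38 g$ ($s{\left(g \right)} = 19 \cdot 2 g = 38 g$)
$z{\left(c,K \right)} = -431 + K^{2}$ ($z{\left(c,K \right)} = K^{2} - 431 = -431 + K^{2}$)
$\frac{123683}{-305372} + \frac{z{\left(s{\left(L{\left(-1,1 \right)} \right)},-395 \right)}}{-463311} = \frac{123683}{-305372} + \frac{-431 + \left(-395\right)^{2}}{-463311} = 123683 \left(- \frac{1}{305372}\right) + \left(-431 + 156025\right) \left(- \frac{1}{463311}\right) = - \frac{123683}{305372} + 155594 \left(- \frac{1}{463311}\right) = - \frac{123683}{305372} - \frac{155594}{463311} = - \frac{104817745381}{141482206692}$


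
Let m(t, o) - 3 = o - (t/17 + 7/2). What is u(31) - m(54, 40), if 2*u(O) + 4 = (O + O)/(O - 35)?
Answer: -3133/68 ≈ -46.074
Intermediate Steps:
m(t, o) = -½ + o - t/17 (m(t, o) = 3 + (o - (t/17 + 7/2)) = 3 + (o - (7/2 + t/17)) = 3 + (o + (-7/2 - t/17)) = 3 + (-7/2 + o - t/17) = -½ + o - t/17)
u(O) = -2 + O/(-35 + O) (u(O) = -2 + ((O + O)/(O - 35))/2 = -2 + ((2*O)/(-35 + O))/2 = -2 + (2*O/(-35 + O))/2 = -2 + O/(-35 + O))
u(31) - m(54, 40) = (70 - 1*31)/(-35 + 31) - (-½ + 40 - 1/17*54) = (70 - 31)/(-4) - (-½ + 40 - 54/17) = -¼*39 - 1*1235/34 = -39/4 - 1235/34 = -3133/68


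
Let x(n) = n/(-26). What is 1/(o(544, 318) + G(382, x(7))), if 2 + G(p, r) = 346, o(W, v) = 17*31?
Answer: 1/871 ≈ 0.0011481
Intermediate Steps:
x(n) = -n/26 (x(n) = n*(-1/26) = -n/26)
o(W, v) = 527
G(p, r) = 344 (G(p, r) = -2 + 346 = 344)
1/(o(544, 318) + G(382, x(7))) = 1/(527 + 344) = 1/871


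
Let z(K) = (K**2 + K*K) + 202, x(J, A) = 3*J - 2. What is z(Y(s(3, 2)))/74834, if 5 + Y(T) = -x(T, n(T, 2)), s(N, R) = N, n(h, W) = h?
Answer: 245/37417 ≈ 0.0065478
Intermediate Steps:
x(J, A) = -2 + 3*J
Y(T) = -3 - 3*T (Y(T) = -5 - (-2 + 3*T) = -5 + (2 - 3*T) = -3 - 3*T)
z(K) = 202 + 2*K**2 (z(K) = (K**2 + K**2) + 202 = 2*K**2 + 202 = 202 + 2*K**2)
z(Y(s(3, 2)))/74834 = (202 + 2*(-3 - 3*3)**2)/74834 = (202 + 2*(-3 - 9)**2)*(1/74834) = (202 + 2*(-12)**2)*(1/74834) = (202 + 2*144)*(1/74834) = (202 + 288)*(1/74834) = 490*(1/74834) = 245/37417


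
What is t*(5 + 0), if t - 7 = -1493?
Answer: -7430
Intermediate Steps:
t = -1486 (t = 7 - 1493 = -1486)
t*(5 + 0) = -1486*(5 + 0) = -1486*5 = -7430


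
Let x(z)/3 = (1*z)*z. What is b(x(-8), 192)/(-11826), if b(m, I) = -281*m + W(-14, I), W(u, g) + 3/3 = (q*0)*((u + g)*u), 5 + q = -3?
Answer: 53953/11826 ≈ 4.5622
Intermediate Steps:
q = -8 (q = -5 - 3 = -8)
x(z) = 3*z**2 (x(z) = 3*((1*z)*z) = 3*(z*z) = 3*z**2)
W(u, g) = -1 (W(u, g) = -1 + (-8*0)*((u + g)*u) = -1 + 0*((g + u)*u) = -1 + 0*(u*(g + u)) = -1 + 0 = -1)
b(m, I) = -1 - 281*m (b(m, I) = -281*m - 1 = -1 - 281*m)
b(x(-8), 192)/(-11826) = (-1 - 843*(-8)**2)/(-11826) = (-1 - 843*64)*(-1/11826) = (-1 - 281*192)*(-1/11826) = (-1 - 53952)*(-1/11826) = -53953*(-1/11826) = 53953/11826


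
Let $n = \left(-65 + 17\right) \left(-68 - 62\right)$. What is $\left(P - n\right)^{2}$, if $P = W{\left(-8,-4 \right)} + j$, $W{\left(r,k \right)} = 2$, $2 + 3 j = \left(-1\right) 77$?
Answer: $\frac{353176849}{9} \approx 3.9242 \cdot 10^{7}$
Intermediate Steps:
$j = - \frac{79}{3}$ ($j = - \frac{2}{3} + \frac{\left(-1\right) 77}{3} = - \frac{2}{3} + \frac{1}{3} \left(-77\right) = - \frac{2}{3} - \frac{77}{3} = - \frac{79}{3} \approx -26.333$)
$P = - \frac{73}{3}$ ($P = 2 - \frac{79}{3} = - \frac{73}{3} \approx -24.333$)
$n = 6240$ ($n = \left(-48\right) \left(-130\right) = 6240$)
$\left(P - n\right)^{2} = \left(- \frac{73}{3} - 6240\right)^{2} = \left(- \frac{18793}{3}\right)^{2} = \frac{353176849}{9}$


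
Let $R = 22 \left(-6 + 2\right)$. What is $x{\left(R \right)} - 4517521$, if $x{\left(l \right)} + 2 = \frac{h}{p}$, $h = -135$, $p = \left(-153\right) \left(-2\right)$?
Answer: $- \frac{153595797}{34} \approx -4.5175 \cdot 10^{6}$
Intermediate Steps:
$p = 306$
$R = -88$ ($R = 22 \left(-4\right) = -88$)
$x{\left(l \right)} = - \frac{83}{34}$ ($x{\left(l \right)} = -2 - \frac{135}{306} = -2 - \frac{15}{34} = - \frac{83}{34}$)
$x{\left(R \right)} - 4517521 = - \frac{83}{34} - 4517521 = - \frac{153595797}{34}$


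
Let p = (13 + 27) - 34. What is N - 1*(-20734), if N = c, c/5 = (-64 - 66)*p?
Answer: 16834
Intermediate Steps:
p = 6 (p = 40 - 34 = 6)
c = -3900 (c = 5*((-64 - 66)*6) = 5*(-130*6) = 5*(-780) = -3900)
N = -3900
N - 1*(-20734) = -3900 - 1*(-20734) = -3900 + 20734 = 16834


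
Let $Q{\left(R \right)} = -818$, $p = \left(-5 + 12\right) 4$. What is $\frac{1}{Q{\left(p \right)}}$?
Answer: $- \frac{1}{818} \approx -0.0012225$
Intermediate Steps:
$p = 28$ ($p = 7 \cdot 4 = 28$)
$\frac{1}{Q{\left(p \right)}} = \frac{1}{-818} = - \frac{1}{818}$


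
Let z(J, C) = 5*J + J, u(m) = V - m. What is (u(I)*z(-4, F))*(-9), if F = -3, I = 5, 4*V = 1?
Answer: -1026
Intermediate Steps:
V = ¼ (V = (¼)*1 = ¼ ≈ 0.25000)
u(m) = ¼ - m
z(J, C) = 6*J
(u(I)*z(-4, F))*(-9) = ((¼ - 1*5)*(6*(-4)))*(-9) = ((¼ - 5)*(-24))*(-9) = -19/4*(-24)*(-9) = 114*(-9) = -1026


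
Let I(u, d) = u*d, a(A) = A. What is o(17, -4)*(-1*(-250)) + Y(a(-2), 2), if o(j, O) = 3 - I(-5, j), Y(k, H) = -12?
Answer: 21988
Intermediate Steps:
I(u, d) = d*u
o(j, O) = 3 + 5*j (o(j, O) = 3 - j*(-5) = 3 - (-5)*j = 3 + 5*j)
o(17, -4)*(-1*(-250)) + Y(a(-2), 2) = (3 + 5*17)*(-1*(-250)) - 12 = (3 + 85)*250 - 12 = 88*250 - 12 = 22000 - 12 = 21988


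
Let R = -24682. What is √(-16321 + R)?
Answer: I*√41003 ≈ 202.49*I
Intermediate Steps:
√(-16321 + R) = √(-16321 - 24682) = √(-41003) = I*√41003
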